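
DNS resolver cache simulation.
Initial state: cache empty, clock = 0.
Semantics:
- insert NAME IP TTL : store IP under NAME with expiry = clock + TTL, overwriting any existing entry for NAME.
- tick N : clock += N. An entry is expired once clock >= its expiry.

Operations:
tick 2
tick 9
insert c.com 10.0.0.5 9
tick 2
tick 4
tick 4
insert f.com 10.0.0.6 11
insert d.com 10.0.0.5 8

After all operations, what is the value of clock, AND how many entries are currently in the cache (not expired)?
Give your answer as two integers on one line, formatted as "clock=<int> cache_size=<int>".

Answer: clock=21 cache_size=2

Derivation:
Op 1: tick 2 -> clock=2.
Op 2: tick 9 -> clock=11.
Op 3: insert c.com -> 10.0.0.5 (expiry=11+9=20). clock=11
Op 4: tick 2 -> clock=13.
Op 5: tick 4 -> clock=17.
Op 6: tick 4 -> clock=21. purged={c.com}
Op 7: insert f.com -> 10.0.0.6 (expiry=21+11=32). clock=21
Op 8: insert d.com -> 10.0.0.5 (expiry=21+8=29). clock=21
Final clock = 21
Final cache (unexpired): {d.com,f.com} -> size=2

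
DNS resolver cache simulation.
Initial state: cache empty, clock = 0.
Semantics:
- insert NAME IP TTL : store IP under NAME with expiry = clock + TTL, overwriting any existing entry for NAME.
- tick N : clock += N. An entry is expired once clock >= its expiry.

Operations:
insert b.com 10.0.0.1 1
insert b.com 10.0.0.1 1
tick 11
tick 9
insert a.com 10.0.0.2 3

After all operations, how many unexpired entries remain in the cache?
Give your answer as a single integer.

Op 1: insert b.com -> 10.0.0.1 (expiry=0+1=1). clock=0
Op 2: insert b.com -> 10.0.0.1 (expiry=0+1=1). clock=0
Op 3: tick 11 -> clock=11. purged={b.com}
Op 4: tick 9 -> clock=20.
Op 5: insert a.com -> 10.0.0.2 (expiry=20+3=23). clock=20
Final cache (unexpired): {a.com} -> size=1

Answer: 1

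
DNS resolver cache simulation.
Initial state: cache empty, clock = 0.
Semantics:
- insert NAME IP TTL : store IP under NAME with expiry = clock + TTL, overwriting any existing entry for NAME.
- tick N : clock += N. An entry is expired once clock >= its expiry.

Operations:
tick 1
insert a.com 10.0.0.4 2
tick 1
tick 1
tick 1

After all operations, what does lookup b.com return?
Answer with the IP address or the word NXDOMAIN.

Op 1: tick 1 -> clock=1.
Op 2: insert a.com -> 10.0.0.4 (expiry=1+2=3). clock=1
Op 3: tick 1 -> clock=2.
Op 4: tick 1 -> clock=3. purged={a.com}
Op 5: tick 1 -> clock=4.
lookup b.com: not in cache (expired or never inserted)

Answer: NXDOMAIN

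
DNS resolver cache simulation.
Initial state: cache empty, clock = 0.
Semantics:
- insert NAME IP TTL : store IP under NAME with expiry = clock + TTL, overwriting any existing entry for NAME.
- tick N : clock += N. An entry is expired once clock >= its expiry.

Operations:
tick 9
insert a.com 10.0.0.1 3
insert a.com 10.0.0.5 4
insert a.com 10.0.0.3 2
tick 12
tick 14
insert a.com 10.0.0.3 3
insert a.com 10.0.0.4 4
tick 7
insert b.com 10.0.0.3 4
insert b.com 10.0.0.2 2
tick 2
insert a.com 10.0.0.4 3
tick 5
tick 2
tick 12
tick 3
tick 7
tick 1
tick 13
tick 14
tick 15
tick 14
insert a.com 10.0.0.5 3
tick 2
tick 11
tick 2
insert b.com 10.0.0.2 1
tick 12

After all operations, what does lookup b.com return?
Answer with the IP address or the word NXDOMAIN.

Answer: NXDOMAIN

Derivation:
Op 1: tick 9 -> clock=9.
Op 2: insert a.com -> 10.0.0.1 (expiry=9+3=12). clock=9
Op 3: insert a.com -> 10.0.0.5 (expiry=9+4=13). clock=9
Op 4: insert a.com -> 10.0.0.3 (expiry=9+2=11). clock=9
Op 5: tick 12 -> clock=21. purged={a.com}
Op 6: tick 14 -> clock=35.
Op 7: insert a.com -> 10.0.0.3 (expiry=35+3=38). clock=35
Op 8: insert a.com -> 10.0.0.4 (expiry=35+4=39). clock=35
Op 9: tick 7 -> clock=42. purged={a.com}
Op 10: insert b.com -> 10.0.0.3 (expiry=42+4=46). clock=42
Op 11: insert b.com -> 10.0.0.2 (expiry=42+2=44). clock=42
Op 12: tick 2 -> clock=44. purged={b.com}
Op 13: insert a.com -> 10.0.0.4 (expiry=44+3=47). clock=44
Op 14: tick 5 -> clock=49. purged={a.com}
Op 15: tick 2 -> clock=51.
Op 16: tick 12 -> clock=63.
Op 17: tick 3 -> clock=66.
Op 18: tick 7 -> clock=73.
Op 19: tick 1 -> clock=74.
Op 20: tick 13 -> clock=87.
Op 21: tick 14 -> clock=101.
Op 22: tick 15 -> clock=116.
Op 23: tick 14 -> clock=130.
Op 24: insert a.com -> 10.0.0.5 (expiry=130+3=133). clock=130
Op 25: tick 2 -> clock=132.
Op 26: tick 11 -> clock=143. purged={a.com}
Op 27: tick 2 -> clock=145.
Op 28: insert b.com -> 10.0.0.2 (expiry=145+1=146). clock=145
Op 29: tick 12 -> clock=157. purged={b.com}
lookup b.com: not in cache (expired or never inserted)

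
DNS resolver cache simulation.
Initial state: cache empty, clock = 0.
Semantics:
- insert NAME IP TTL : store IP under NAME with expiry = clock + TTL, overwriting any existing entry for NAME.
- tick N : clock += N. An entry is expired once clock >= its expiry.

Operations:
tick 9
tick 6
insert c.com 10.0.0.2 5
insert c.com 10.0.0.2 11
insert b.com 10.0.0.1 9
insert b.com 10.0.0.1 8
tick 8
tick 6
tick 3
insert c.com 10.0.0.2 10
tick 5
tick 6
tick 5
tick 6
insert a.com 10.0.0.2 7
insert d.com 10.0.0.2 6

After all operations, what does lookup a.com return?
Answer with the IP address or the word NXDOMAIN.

Answer: 10.0.0.2

Derivation:
Op 1: tick 9 -> clock=9.
Op 2: tick 6 -> clock=15.
Op 3: insert c.com -> 10.0.0.2 (expiry=15+5=20). clock=15
Op 4: insert c.com -> 10.0.0.2 (expiry=15+11=26). clock=15
Op 5: insert b.com -> 10.0.0.1 (expiry=15+9=24). clock=15
Op 6: insert b.com -> 10.0.0.1 (expiry=15+8=23). clock=15
Op 7: tick 8 -> clock=23. purged={b.com}
Op 8: tick 6 -> clock=29. purged={c.com}
Op 9: tick 3 -> clock=32.
Op 10: insert c.com -> 10.0.0.2 (expiry=32+10=42). clock=32
Op 11: tick 5 -> clock=37.
Op 12: tick 6 -> clock=43. purged={c.com}
Op 13: tick 5 -> clock=48.
Op 14: tick 6 -> clock=54.
Op 15: insert a.com -> 10.0.0.2 (expiry=54+7=61). clock=54
Op 16: insert d.com -> 10.0.0.2 (expiry=54+6=60). clock=54
lookup a.com: present, ip=10.0.0.2 expiry=61 > clock=54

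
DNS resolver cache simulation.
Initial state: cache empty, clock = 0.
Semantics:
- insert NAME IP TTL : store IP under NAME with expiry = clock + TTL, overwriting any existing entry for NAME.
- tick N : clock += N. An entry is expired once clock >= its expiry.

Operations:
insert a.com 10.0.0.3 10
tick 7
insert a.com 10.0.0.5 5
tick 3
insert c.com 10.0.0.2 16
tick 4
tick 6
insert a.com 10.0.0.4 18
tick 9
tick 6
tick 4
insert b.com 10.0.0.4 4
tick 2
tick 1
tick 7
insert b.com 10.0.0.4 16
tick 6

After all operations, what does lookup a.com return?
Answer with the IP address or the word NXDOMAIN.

Op 1: insert a.com -> 10.0.0.3 (expiry=0+10=10). clock=0
Op 2: tick 7 -> clock=7.
Op 3: insert a.com -> 10.0.0.5 (expiry=7+5=12). clock=7
Op 4: tick 3 -> clock=10.
Op 5: insert c.com -> 10.0.0.2 (expiry=10+16=26). clock=10
Op 6: tick 4 -> clock=14. purged={a.com}
Op 7: tick 6 -> clock=20.
Op 8: insert a.com -> 10.0.0.4 (expiry=20+18=38). clock=20
Op 9: tick 9 -> clock=29. purged={c.com}
Op 10: tick 6 -> clock=35.
Op 11: tick 4 -> clock=39. purged={a.com}
Op 12: insert b.com -> 10.0.0.4 (expiry=39+4=43). clock=39
Op 13: tick 2 -> clock=41.
Op 14: tick 1 -> clock=42.
Op 15: tick 7 -> clock=49. purged={b.com}
Op 16: insert b.com -> 10.0.0.4 (expiry=49+16=65). clock=49
Op 17: tick 6 -> clock=55.
lookup a.com: not in cache (expired or never inserted)

Answer: NXDOMAIN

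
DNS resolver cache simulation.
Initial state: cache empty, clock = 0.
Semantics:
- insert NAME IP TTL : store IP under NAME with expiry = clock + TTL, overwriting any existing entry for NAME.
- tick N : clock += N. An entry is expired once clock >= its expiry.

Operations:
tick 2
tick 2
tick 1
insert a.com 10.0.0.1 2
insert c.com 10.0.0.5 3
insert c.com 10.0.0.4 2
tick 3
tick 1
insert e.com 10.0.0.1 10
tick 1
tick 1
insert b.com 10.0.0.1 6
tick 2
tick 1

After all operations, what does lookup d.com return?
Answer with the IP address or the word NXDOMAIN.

Op 1: tick 2 -> clock=2.
Op 2: tick 2 -> clock=4.
Op 3: tick 1 -> clock=5.
Op 4: insert a.com -> 10.0.0.1 (expiry=5+2=7). clock=5
Op 5: insert c.com -> 10.0.0.5 (expiry=5+3=8). clock=5
Op 6: insert c.com -> 10.0.0.4 (expiry=5+2=7). clock=5
Op 7: tick 3 -> clock=8. purged={a.com,c.com}
Op 8: tick 1 -> clock=9.
Op 9: insert e.com -> 10.0.0.1 (expiry=9+10=19). clock=9
Op 10: tick 1 -> clock=10.
Op 11: tick 1 -> clock=11.
Op 12: insert b.com -> 10.0.0.1 (expiry=11+6=17). clock=11
Op 13: tick 2 -> clock=13.
Op 14: tick 1 -> clock=14.
lookup d.com: not in cache (expired or never inserted)

Answer: NXDOMAIN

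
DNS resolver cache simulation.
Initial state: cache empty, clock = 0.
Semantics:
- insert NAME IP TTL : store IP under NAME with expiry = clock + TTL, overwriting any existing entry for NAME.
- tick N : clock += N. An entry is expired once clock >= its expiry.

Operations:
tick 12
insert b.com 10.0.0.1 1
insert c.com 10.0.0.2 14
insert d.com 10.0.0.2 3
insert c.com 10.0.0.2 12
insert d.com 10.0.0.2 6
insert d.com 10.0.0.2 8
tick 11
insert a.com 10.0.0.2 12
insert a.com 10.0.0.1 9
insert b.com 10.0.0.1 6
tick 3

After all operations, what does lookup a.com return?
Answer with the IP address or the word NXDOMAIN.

Answer: 10.0.0.1

Derivation:
Op 1: tick 12 -> clock=12.
Op 2: insert b.com -> 10.0.0.1 (expiry=12+1=13). clock=12
Op 3: insert c.com -> 10.0.0.2 (expiry=12+14=26). clock=12
Op 4: insert d.com -> 10.0.0.2 (expiry=12+3=15). clock=12
Op 5: insert c.com -> 10.0.0.2 (expiry=12+12=24). clock=12
Op 6: insert d.com -> 10.0.0.2 (expiry=12+6=18). clock=12
Op 7: insert d.com -> 10.0.0.2 (expiry=12+8=20). clock=12
Op 8: tick 11 -> clock=23. purged={b.com,d.com}
Op 9: insert a.com -> 10.0.0.2 (expiry=23+12=35). clock=23
Op 10: insert a.com -> 10.0.0.1 (expiry=23+9=32). clock=23
Op 11: insert b.com -> 10.0.0.1 (expiry=23+6=29). clock=23
Op 12: tick 3 -> clock=26. purged={c.com}
lookup a.com: present, ip=10.0.0.1 expiry=32 > clock=26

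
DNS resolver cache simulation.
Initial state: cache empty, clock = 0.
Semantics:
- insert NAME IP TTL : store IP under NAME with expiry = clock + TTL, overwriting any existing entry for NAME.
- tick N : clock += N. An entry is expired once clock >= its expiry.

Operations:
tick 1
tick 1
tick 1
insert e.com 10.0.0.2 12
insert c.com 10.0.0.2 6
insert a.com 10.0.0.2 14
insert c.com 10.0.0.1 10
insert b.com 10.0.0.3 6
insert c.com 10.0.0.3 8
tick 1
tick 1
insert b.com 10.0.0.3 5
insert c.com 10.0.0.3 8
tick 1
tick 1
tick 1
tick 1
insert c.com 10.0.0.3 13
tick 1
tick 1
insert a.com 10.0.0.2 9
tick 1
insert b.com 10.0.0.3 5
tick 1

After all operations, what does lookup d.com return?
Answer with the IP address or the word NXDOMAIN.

Op 1: tick 1 -> clock=1.
Op 2: tick 1 -> clock=2.
Op 3: tick 1 -> clock=3.
Op 4: insert e.com -> 10.0.0.2 (expiry=3+12=15). clock=3
Op 5: insert c.com -> 10.0.0.2 (expiry=3+6=9). clock=3
Op 6: insert a.com -> 10.0.0.2 (expiry=3+14=17). clock=3
Op 7: insert c.com -> 10.0.0.1 (expiry=3+10=13). clock=3
Op 8: insert b.com -> 10.0.0.3 (expiry=3+6=9). clock=3
Op 9: insert c.com -> 10.0.0.3 (expiry=3+8=11). clock=3
Op 10: tick 1 -> clock=4.
Op 11: tick 1 -> clock=5.
Op 12: insert b.com -> 10.0.0.3 (expiry=5+5=10). clock=5
Op 13: insert c.com -> 10.0.0.3 (expiry=5+8=13). clock=5
Op 14: tick 1 -> clock=6.
Op 15: tick 1 -> clock=7.
Op 16: tick 1 -> clock=8.
Op 17: tick 1 -> clock=9.
Op 18: insert c.com -> 10.0.0.3 (expiry=9+13=22). clock=9
Op 19: tick 1 -> clock=10. purged={b.com}
Op 20: tick 1 -> clock=11.
Op 21: insert a.com -> 10.0.0.2 (expiry=11+9=20). clock=11
Op 22: tick 1 -> clock=12.
Op 23: insert b.com -> 10.0.0.3 (expiry=12+5=17). clock=12
Op 24: tick 1 -> clock=13.
lookup d.com: not in cache (expired or never inserted)

Answer: NXDOMAIN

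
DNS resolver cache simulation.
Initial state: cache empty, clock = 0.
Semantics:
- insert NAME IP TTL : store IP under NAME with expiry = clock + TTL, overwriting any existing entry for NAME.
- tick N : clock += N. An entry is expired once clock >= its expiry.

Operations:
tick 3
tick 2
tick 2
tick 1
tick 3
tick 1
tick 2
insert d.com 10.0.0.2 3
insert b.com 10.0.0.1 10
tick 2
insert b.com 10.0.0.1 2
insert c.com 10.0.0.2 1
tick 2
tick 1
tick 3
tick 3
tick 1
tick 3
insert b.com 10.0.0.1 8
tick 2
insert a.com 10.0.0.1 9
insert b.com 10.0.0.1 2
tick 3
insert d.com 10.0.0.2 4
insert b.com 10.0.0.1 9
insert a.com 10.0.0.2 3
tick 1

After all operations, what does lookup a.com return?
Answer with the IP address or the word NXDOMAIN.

Op 1: tick 3 -> clock=3.
Op 2: tick 2 -> clock=5.
Op 3: tick 2 -> clock=7.
Op 4: tick 1 -> clock=8.
Op 5: tick 3 -> clock=11.
Op 6: tick 1 -> clock=12.
Op 7: tick 2 -> clock=14.
Op 8: insert d.com -> 10.0.0.2 (expiry=14+3=17). clock=14
Op 9: insert b.com -> 10.0.0.1 (expiry=14+10=24). clock=14
Op 10: tick 2 -> clock=16.
Op 11: insert b.com -> 10.0.0.1 (expiry=16+2=18). clock=16
Op 12: insert c.com -> 10.0.0.2 (expiry=16+1=17). clock=16
Op 13: tick 2 -> clock=18. purged={b.com,c.com,d.com}
Op 14: tick 1 -> clock=19.
Op 15: tick 3 -> clock=22.
Op 16: tick 3 -> clock=25.
Op 17: tick 1 -> clock=26.
Op 18: tick 3 -> clock=29.
Op 19: insert b.com -> 10.0.0.1 (expiry=29+8=37). clock=29
Op 20: tick 2 -> clock=31.
Op 21: insert a.com -> 10.0.0.1 (expiry=31+9=40). clock=31
Op 22: insert b.com -> 10.0.0.1 (expiry=31+2=33). clock=31
Op 23: tick 3 -> clock=34. purged={b.com}
Op 24: insert d.com -> 10.0.0.2 (expiry=34+4=38). clock=34
Op 25: insert b.com -> 10.0.0.1 (expiry=34+9=43). clock=34
Op 26: insert a.com -> 10.0.0.2 (expiry=34+3=37). clock=34
Op 27: tick 1 -> clock=35.
lookup a.com: present, ip=10.0.0.2 expiry=37 > clock=35

Answer: 10.0.0.2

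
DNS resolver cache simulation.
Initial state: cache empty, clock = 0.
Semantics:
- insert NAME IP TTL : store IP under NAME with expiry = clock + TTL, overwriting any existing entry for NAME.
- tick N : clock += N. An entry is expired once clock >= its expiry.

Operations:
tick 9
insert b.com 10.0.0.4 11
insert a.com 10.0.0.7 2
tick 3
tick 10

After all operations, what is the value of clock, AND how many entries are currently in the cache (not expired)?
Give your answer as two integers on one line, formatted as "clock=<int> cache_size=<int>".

Op 1: tick 9 -> clock=9.
Op 2: insert b.com -> 10.0.0.4 (expiry=9+11=20). clock=9
Op 3: insert a.com -> 10.0.0.7 (expiry=9+2=11). clock=9
Op 4: tick 3 -> clock=12. purged={a.com}
Op 5: tick 10 -> clock=22. purged={b.com}
Final clock = 22
Final cache (unexpired): {} -> size=0

Answer: clock=22 cache_size=0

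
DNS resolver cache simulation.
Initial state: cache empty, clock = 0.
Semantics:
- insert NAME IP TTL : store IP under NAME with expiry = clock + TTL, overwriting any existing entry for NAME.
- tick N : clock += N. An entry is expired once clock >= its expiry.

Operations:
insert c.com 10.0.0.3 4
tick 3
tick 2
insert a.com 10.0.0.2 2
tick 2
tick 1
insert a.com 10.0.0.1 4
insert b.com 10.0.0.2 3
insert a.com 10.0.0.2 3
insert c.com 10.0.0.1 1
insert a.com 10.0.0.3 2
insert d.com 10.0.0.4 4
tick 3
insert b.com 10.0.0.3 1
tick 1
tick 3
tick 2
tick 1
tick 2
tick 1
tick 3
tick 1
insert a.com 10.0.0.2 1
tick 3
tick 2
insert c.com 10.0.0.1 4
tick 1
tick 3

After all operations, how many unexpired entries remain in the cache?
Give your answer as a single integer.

Answer: 0

Derivation:
Op 1: insert c.com -> 10.0.0.3 (expiry=0+4=4). clock=0
Op 2: tick 3 -> clock=3.
Op 3: tick 2 -> clock=5. purged={c.com}
Op 4: insert a.com -> 10.0.0.2 (expiry=5+2=7). clock=5
Op 5: tick 2 -> clock=7. purged={a.com}
Op 6: tick 1 -> clock=8.
Op 7: insert a.com -> 10.0.0.1 (expiry=8+4=12). clock=8
Op 8: insert b.com -> 10.0.0.2 (expiry=8+3=11). clock=8
Op 9: insert a.com -> 10.0.0.2 (expiry=8+3=11). clock=8
Op 10: insert c.com -> 10.0.0.1 (expiry=8+1=9). clock=8
Op 11: insert a.com -> 10.0.0.3 (expiry=8+2=10). clock=8
Op 12: insert d.com -> 10.0.0.4 (expiry=8+4=12). clock=8
Op 13: tick 3 -> clock=11. purged={a.com,b.com,c.com}
Op 14: insert b.com -> 10.0.0.3 (expiry=11+1=12). clock=11
Op 15: tick 1 -> clock=12. purged={b.com,d.com}
Op 16: tick 3 -> clock=15.
Op 17: tick 2 -> clock=17.
Op 18: tick 1 -> clock=18.
Op 19: tick 2 -> clock=20.
Op 20: tick 1 -> clock=21.
Op 21: tick 3 -> clock=24.
Op 22: tick 1 -> clock=25.
Op 23: insert a.com -> 10.0.0.2 (expiry=25+1=26). clock=25
Op 24: tick 3 -> clock=28. purged={a.com}
Op 25: tick 2 -> clock=30.
Op 26: insert c.com -> 10.0.0.1 (expiry=30+4=34). clock=30
Op 27: tick 1 -> clock=31.
Op 28: tick 3 -> clock=34. purged={c.com}
Final cache (unexpired): {} -> size=0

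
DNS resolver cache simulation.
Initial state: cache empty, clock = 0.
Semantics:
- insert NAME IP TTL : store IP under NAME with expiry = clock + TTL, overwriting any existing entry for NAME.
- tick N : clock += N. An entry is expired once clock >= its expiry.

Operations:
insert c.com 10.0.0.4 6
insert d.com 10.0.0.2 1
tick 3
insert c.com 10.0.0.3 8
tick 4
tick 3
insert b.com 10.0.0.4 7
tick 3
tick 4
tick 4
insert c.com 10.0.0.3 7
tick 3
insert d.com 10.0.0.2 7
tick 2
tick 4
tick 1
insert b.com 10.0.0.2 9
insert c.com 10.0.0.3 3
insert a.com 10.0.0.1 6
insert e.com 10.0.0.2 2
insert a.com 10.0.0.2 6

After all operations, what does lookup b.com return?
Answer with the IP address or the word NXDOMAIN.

Op 1: insert c.com -> 10.0.0.4 (expiry=0+6=6). clock=0
Op 2: insert d.com -> 10.0.0.2 (expiry=0+1=1). clock=0
Op 3: tick 3 -> clock=3. purged={d.com}
Op 4: insert c.com -> 10.0.0.3 (expiry=3+8=11). clock=3
Op 5: tick 4 -> clock=7.
Op 6: tick 3 -> clock=10.
Op 7: insert b.com -> 10.0.0.4 (expiry=10+7=17). clock=10
Op 8: tick 3 -> clock=13. purged={c.com}
Op 9: tick 4 -> clock=17. purged={b.com}
Op 10: tick 4 -> clock=21.
Op 11: insert c.com -> 10.0.0.3 (expiry=21+7=28). clock=21
Op 12: tick 3 -> clock=24.
Op 13: insert d.com -> 10.0.0.2 (expiry=24+7=31). clock=24
Op 14: tick 2 -> clock=26.
Op 15: tick 4 -> clock=30. purged={c.com}
Op 16: tick 1 -> clock=31. purged={d.com}
Op 17: insert b.com -> 10.0.0.2 (expiry=31+9=40). clock=31
Op 18: insert c.com -> 10.0.0.3 (expiry=31+3=34). clock=31
Op 19: insert a.com -> 10.0.0.1 (expiry=31+6=37). clock=31
Op 20: insert e.com -> 10.0.0.2 (expiry=31+2=33). clock=31
Op 21: insert a.com -> 10.0.0.2 (expiry=31+6=37). clock=31
lookup b.com: present, ip=10.0.0.2 expiry=40 > clock=31

Answer: 10.0.0.2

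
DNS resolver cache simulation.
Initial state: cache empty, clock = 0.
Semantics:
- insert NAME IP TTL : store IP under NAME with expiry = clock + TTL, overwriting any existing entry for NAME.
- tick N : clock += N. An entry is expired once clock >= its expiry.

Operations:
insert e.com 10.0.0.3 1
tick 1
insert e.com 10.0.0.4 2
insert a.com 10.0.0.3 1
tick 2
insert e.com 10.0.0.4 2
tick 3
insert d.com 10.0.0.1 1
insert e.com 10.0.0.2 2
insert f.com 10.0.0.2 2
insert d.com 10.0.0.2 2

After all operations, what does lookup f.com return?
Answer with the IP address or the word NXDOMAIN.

Op 1: insert e.com -> 10.0.0.3 (expiry=0+1=1). clock=0
Op 2: tick 1 -> clock=1. purged={e.com}
Op 3: insert e.com -> 10.0.0.4 (expiry=1+2=3). clock=1
Op 4: insert a.com -> 10.0.0.3 (expiry=1+1=2). clock=1
Op 5: tick 2 -> clock=3. purged={a.com,e.com}
Op 6: insert e.com -> 10.0.0.4 (expiry=3+2=5). clock=3
Op 7: tick 3 -> clock=6. purged={e.com}
Op 8: insert d.com -> 10.0.0.1 (expiry=6+1=7). clock=6
Op 9: insert e.com -> 10.0.0.2 (expiry=6+2=8). clock=6
Op 10: insert f.com -> 10.0.0.2 (expiry=6+2=8). clock=6
Op 11: insert d.com -> 10.0.0.2 (expiry=6+2=8). clock=6
lookup f.com: present, ip=10.0.0.2 expiry=8 > clock=6

Answer: 10.0.0.2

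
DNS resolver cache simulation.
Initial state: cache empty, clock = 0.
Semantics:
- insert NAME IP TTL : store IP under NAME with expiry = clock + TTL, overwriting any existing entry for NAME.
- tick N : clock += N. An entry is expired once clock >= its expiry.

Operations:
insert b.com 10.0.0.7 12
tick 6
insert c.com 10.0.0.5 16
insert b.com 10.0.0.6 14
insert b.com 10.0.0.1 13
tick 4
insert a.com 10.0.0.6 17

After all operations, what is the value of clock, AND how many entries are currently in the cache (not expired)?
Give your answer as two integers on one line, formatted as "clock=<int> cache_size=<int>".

Answer: clock=10 cache_size=3

Derivation:
Op 1: insert b.com -> 10.0.0.7 (expiry=0+12=12). clock=0
Op 2: tick 6 -> clock=6.
Op 3: insert c.com -> 10.0.0.5 (expiry=6+16=22). clock=6
Op 4: insert b.com -> 10.0.0.6 (expiry=6+14=20). clock=6
Op 5: insert b.com -> 10.0.0.1 (expiry=6+13=19). clock=6
Op 6: tick 4 -> clock=10.
Op 7: insert a.com -> 10.0.0.6 (expiry=10+17=27). clock=10
Final clock = 10
Final cache (unexpired): {a.com,b.com,c.com} -> size=3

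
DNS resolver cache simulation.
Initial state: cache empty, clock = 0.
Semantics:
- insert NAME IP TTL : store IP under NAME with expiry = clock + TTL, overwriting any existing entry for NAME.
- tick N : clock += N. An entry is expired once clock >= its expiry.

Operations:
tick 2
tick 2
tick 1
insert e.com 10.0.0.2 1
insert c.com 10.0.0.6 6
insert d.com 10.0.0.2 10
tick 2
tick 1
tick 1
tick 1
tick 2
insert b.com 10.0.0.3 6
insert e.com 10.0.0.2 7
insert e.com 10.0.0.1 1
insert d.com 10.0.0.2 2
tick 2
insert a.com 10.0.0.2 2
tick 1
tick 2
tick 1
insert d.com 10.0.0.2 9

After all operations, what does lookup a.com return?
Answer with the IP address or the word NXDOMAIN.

Answer: NXDOMAIN

Derivation:
Op 1: tick 2 -> clock=2.
Op 2: tick 2 -> clock=4.
Op 3: tick 1 -> clock=5.
Op 4: insert e.com -> 10.0.0.2 (expiry=5+1=6). clock=5
Op 5: insert c.com -> 10.0.0.6 (expiry=5+6=11). clock=5
Op 6: insert d.com -> 10.0.0.2 (expiry=5+10=15). clock=5
Op 7: tick 2 -> clock=7. purged={e.com}
Op 8: tick 1 -> clock=8.
Op 9: tick 1 -> clock=9.
Op 10: tick 1 -> clock=10.
Op 11: tick 2 -> clock=12. purged={c.com}
Op 12: insert b.com -> 10.0.0.3 (expiry=12+6=18). clock=12
Op 13: insert e.com -> 10.0.0.2 (expiry=12+7=19). clock=12
Op 14: insert e.com -> 10.0.0.1 (expiry=12+1=13). clock=12
Op 15: insert d.com -> 10.0.0.2 (expiry=12+2=14). clock=12
Op 16: tick 2 -> clock=14. purged={d.com,e.com}
Op 17: insert a.com -> 10.0.0.2 (expiry=14+2=16). clock=14
Op 18: tick 1 -> clock=15.
Op 19: tick 2 -> clock=17. purged={a.com}
Op 20: tick 1 -> clock=18. purged={b.com}
Op 21: insert d.com -> 10.0.0.2 (expiry=18+9=27). clock=18
lookup a.com: not in cache (expired or never inserted)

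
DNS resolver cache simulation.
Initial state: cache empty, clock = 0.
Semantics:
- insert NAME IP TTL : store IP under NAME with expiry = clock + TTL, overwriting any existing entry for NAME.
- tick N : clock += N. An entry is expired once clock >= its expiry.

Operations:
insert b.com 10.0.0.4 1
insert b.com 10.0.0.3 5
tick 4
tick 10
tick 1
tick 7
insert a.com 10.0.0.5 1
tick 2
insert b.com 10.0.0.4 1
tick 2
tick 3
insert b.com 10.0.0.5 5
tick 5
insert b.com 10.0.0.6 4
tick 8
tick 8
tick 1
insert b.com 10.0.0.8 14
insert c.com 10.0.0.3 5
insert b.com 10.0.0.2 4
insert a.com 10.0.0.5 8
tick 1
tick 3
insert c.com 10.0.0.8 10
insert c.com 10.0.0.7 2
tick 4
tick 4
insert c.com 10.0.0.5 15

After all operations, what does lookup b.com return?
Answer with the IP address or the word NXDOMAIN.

Op 1: insert b.com -> 10.0.0.4 (expiry=0+1=1). clock=0
Op 2: insert b.com -> 10.0.0.3 (expiry=0+5=5). clock=0
Op 3: tick 4 -> clock=4.
Op 4: tick 10 -> clock=14. purged={b.com}
Op 5: tick 1 -> clock=15.
Op 6: tick 7 -> clock=22.
Op 7: insert a.com -> 10.0.0.5 (expiry=22+1=23). clock=22
Op 8: tick 2 -> clock=24. purged={a.com}
Op 9: insert b.com -> 10.0.0.4 (expiry=24+1=25). clock=24
Op 10: tick 2 -> clock=26. purged={b.com}
Op 11: tick 3 -> clock=29.
Op 12: insert b.com -> 10.0.0.5 (expiry=29+5=34). clock=29
Op 13: tick 5 -> clock=34. purged={b.com}
Op 14: insert b.com -> 10.0.0.6 (expiry=34+4=38). clock=34
Op 15: tick 8 -> clock=42. purged={b.com}
Op 16: tick 8 -> clock=50.
Op 17: tick 1 -> clock=51.
Op 18: insert b.com -> 10.0.0.8 (expiry=51+14=65). clock=51
Op 19: insert c.com -> 10.0.0.3 (expiry=51+5=56). clock=51
Op 20: insert b.com -> 10.0.0.2 (expiry=51+4=55). clock=51
Op 21: insert a.com -> 10.0.0.5 (expiry=51+8=59). clock=51
Op 22: tick 1 -> clock=52.
Op 23: tick 3 -> clock=55. purged={b.com}
Op 24: insert c.com -> 10.0.0.8 (expiry=55+10=65). clock=55
Op 25: insert c.com -> 10.0.0.7 (expiry=55+2=57). clock=55
Op 26: tick 4 -> clock=59. purged={a.com,c.com}
Op 27: tick 4 -> clock=63.
Op 28: insert c.com -> 10.0.0.5 (expiry=63+15=78). clock=63
lookup b.com: not in cache (expired or never inserted)

Answer: NXDOMAIN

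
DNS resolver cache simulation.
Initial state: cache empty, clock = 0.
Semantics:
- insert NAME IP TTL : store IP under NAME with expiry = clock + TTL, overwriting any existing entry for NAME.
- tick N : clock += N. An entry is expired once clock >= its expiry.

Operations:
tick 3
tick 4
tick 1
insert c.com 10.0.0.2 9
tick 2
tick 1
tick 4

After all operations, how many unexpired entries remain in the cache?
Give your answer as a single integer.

Answer: 1

Derivation:
Op 1: tick 3 -> clock=3.
Op 2: tick 4 -> clock=7.
Op 3: tick 1 -> clock=8.
Op 4: insert c.com -> 10.0.0.2 (expiry=8+9=17). clock=8
Op 5: tick 2 -> clock=10.
Op 6: tick 1 -> clock=11.
Op 7: tick 4 -> clock=15.
Final cache (unexpired): {c.com} -> size=1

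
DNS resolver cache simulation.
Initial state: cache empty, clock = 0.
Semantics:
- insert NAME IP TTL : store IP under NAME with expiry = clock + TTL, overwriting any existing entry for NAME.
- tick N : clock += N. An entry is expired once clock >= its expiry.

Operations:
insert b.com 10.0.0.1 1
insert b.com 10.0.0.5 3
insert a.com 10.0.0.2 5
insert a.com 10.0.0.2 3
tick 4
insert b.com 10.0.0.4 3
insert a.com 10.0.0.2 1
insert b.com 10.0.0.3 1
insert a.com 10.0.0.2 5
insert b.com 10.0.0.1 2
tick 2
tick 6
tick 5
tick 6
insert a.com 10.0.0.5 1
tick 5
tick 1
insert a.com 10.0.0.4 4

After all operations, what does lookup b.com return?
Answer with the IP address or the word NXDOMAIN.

Answer: NXDOMAIN

Derivation:
Op 1: insert b.com -> 10.0.0.1 (expiry=0+1=1). clock=0
Op 2: insert b.com -> 10.0.0.5 (expiry=0+3=3). clock=0
Op 3: insert a.com -> 10.0.0.2 (expiry=0+5=5). clock=0
Op 4: insert a.com -> 10.0.0.2 (expiry=0+3=3). clock=0
Op 5: tick 4 -> clock=4. purged={a.com,b.com}
Op 6: insert b.com -> 10.0.0.4 (expiry=4+3=7). clock=4
Op 7: insert a.com -> 10.0.0.2 (expiry=4+1=5). clock=4
Op 8: insert b.com -> 10.0.0.3 (expiry=4+1=5). clock=4
Op 9: insert a.com -> 10.0.0.2 (expiry=4+5=9). clock=4
Op 10: insert b.com -> 10.0.0.1 (expiry=4+2=6). clock=4
Op 11: tick 2 -> clock=6. purged={b.com}
Op 12: tick 6 -> clock=12. purged={a.com}
Op 13: tick 5 -> clock=17.
Op 14: tick 6 -> clock=23.
Op 15: insert a.com -> 10.0.0.5 (expiry=23+1=24). clock=23
Op 16: tick 5 -> clock=28. purged={a.com}
Op 17: tick 1 -> clock=29.
Op 18: insert a.com -> 10.0.0.4 (expiry=29+4=33). clock=29
lookup b.com: not in cache (expired or never inserted)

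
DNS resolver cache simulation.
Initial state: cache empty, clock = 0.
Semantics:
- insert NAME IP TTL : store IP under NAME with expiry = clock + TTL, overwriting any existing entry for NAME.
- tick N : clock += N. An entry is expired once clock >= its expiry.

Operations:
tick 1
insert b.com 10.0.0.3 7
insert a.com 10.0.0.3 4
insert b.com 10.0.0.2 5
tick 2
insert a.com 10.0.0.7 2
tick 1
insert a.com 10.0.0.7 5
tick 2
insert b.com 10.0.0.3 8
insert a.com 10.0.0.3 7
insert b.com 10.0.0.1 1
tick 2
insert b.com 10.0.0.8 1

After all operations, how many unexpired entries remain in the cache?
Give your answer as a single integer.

Op 1: tick 1 -> clock=1.
Op 2: insert b.com -> 10.0.0.3 (expiry=1+7=8). clock=1
Op 3: insert a.com -> 10.0.0.3 (expiry=1+4=5). clock=1
Op 4: insert b.com -> 10.0.0.2 (expiry=1+5=6). clock=1
Op 5: tick 2 -> clock=3.
Op 6: insert a.com -> 10.0.0.7 (expiry=3+2=5). clock=3
Op 7: tick 1 -> clock=4.
Op 8: insert a.com -> 10.0.0.7 (expiry=4+5=9). clock=4
Op 9: tick 2 -> clock=6. purged={b.com}
Op 10: insert b.com -> 10.0.0.3 (expiry=6+8=14). clock=6
Op 11: insert a.com -> 10.0.0.3 (expiry=6+7=13). clock=6
Op 12: insert b.com -> 10.0.0.1 (expiry=6+1=7). clock=6
Op 13: tick 2 -> clock=8. purged={b.com}
Op 14: insert b.com -> 10.0.0.8 (expiry=8+1=9). clock=8
Final cache (unexpired): {a.com,b.com} -> size=2

Answer: 2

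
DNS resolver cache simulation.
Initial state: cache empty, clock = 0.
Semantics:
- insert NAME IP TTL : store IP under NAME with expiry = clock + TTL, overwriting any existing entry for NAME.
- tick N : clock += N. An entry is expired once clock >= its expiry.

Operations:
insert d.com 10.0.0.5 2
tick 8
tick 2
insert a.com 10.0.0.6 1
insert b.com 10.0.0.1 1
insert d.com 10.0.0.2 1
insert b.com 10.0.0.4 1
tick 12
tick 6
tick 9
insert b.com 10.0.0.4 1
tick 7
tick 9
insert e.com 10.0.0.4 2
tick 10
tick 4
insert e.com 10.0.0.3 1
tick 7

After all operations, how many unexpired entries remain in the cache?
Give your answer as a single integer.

Answer: 0

Derivation:
Op 1: insert d.com -> 10.0.0.5 (expiry=0+2=2). clock=0
Op 2: tick 8 -> clock=8. purged={d.com}
Op 3: tick 2 -> clock=10.
Op 4: insert a.com -> 10.0.0.6 (expiry=10+1=11). clock=10
Op 5: insert b.com -> 10.0.0.1 (expiry=10+1=11). clock=10
Op 6: insert d.com -> 10.0.0.2 (expiry=10+1=11). clock=10
Op 7: insert b.com -> 10.0.0.4 (expiry=10+1=11). clock=10
Op 8: tick 12 -> clock=22. purged={a.com,b.com,d.com}
Op 9: tick 6 -> clock=28.
Op 10: tick 9 -> clock=37.
Op 11: insert b.com -> 10.0.0.4 (expiry=37+1=38). clock=37
Op 12: tick 7 -> clock=44. purged={b.com}
Op 13: tick 9 -> clock=53.
Op 14: insert e.com -> 10.0.0.4 (expiry=53+2=55). clock=53
Op 15: tick 10 -> clock=63. purged={e.com}
Op 16: tick 4 -> clock=67.
Op 17: insert e.com -> 10.0.0.3 (expiry=67+1=68). clock=67
Op 18: tick 7 -> clock=74. purged={e.com}
Final cache (unexpired): {} -> size=0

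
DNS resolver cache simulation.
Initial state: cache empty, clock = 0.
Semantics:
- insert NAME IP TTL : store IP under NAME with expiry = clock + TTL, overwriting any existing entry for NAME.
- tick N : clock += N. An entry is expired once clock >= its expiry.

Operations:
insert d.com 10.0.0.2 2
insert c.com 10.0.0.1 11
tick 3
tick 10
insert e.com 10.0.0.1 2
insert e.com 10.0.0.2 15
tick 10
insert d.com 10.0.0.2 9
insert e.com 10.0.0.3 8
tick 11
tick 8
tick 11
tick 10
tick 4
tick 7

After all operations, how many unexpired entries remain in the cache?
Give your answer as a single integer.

Op 1: insert d.com -> 10.0.0.2 (expiry=0+2=2). clock=0
Op 2: insert c.com -> 10.0.0.1 (expiry=0+11=11). clock=0
Op 3: tick 3 -> clock=3. purged={d.com}
Op 4: tick 10 -> clock=13. purged={c.com}
Op 5: insert e.com -> 10.0.0.1 (expiry=13+2=15). clock=13
Op 6: insert e.com -> 10.0.0.2 (expiry=13+15=28). clock=13
Op 7: tick 10 -> clock=23.
Op 8: insert d.com -> 10.0.0.2 (expiry=23+9=32). clock=23
Op 9: insert e.com -> 10.0.0.3 (expiry=23+8=31). clock=23
Op 10: tick 11 -> clock=34. purged={d.com,e.com}
Op 11: tick 8 -> clock=42.
Op 12: tick 11 -> clock=53.
Op 13: tick 10 -> clock=63.
Op 14: tick 4 -> clock=67.
Op 15: tick 7 -> clock=74.
Final cache (unexpired): {} -> size=0

Answer: 0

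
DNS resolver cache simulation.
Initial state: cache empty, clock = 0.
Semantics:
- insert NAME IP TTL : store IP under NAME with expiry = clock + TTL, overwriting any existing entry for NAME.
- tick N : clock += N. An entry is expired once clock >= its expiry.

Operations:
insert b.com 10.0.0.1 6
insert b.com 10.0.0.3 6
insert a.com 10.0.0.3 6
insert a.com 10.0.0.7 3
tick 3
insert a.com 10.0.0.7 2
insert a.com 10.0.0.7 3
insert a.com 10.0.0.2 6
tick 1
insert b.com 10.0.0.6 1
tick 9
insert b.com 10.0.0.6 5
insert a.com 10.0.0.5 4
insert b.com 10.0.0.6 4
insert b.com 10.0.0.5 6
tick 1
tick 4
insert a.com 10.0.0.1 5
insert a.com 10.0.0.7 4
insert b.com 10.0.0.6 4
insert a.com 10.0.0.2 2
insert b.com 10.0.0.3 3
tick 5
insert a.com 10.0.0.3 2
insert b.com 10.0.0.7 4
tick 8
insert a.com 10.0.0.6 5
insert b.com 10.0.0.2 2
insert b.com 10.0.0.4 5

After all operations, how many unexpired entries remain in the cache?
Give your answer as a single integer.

Answer: 2

Derivation:
Op 1: insert b.com -> 10.0.0.1 (expiry=0+6=6). clock=0
Op 2: insert b.com -> 10.0.0.3 (expiry=0+6=6). clock=0
Op 3: insert a.com -> 10.0.0.3 (expiry=0+6=6). clock=0
Op 4: insert a.com -> 10.0.0.7 (expiry=0+3=3). clock=0
Op 5: tick 3 -> clock=3. purged={a.com}
Op 6: insert a.com -> 10.0.0.7 (expiry=3+2=5). clock=3
Op 7: insert a.com -> 10.0.0.7 (expiry=3+3=6). clock=3
Op 8: insert a.com -> 10.0.0.2 (expiry=3+6=9). clock=3
Op 9: tick 1 -> clock=4.
Op 10: insert b.com -> 10.0.0.6 (expiry=4+1=5). clock=4
Op 11: tick 9 -> clock=13. purged={a.com,b.com}
Op 12: insert b.com -> 10.0.0.6 (expiry=13+5=18). clock=13
Op 13: insert a.com -> 10.0.0.5 (expiry=13+4=17). clock=13
Op 14: insert b.com -> 10.0.0.6 (expiry=13+4=17). clock=13
Op 15: insert b.com -> 10.0.0.5 (expiry=13+6=19). clock=13
Op 16: tick 1 -> clock=14.
Op 17: tick 4 -> clock=18. purged={a.com}
Op 18: insert a.com -> 10.0.0.1 (expiry=18+5=23). clock=18
Op 19: insert a.com -> 10.0.0.7 (expiry=18+4=22). clock=18
Op 20: insert b.com -> 10.0.0.6 (expiry=18+4=22). clock=18
Op 21: insert a.com -> 10.0.0.2 (expiry=18+2=20). clock=18
Op 22: insert b.com -> 10.0.0.3 (expiry=18+3=21). clock=18
Op 23: tick 5 -> clock=23. purged={a.com,b.com}
Op 24: insert a.com -> 10.0.0.3 (expiry=23+2=25). clock=23
Op 25: insert b.com -> 10.0.0.7 (expiry=23+4=27). clock=23
Op 26: tick 8 -> clock=31. purged={a.com,b.com}
Op 27: insert a.com -> 10.0.0.6 (expiry=31+5=36). clock=31
Op 28: insert b.com -> 10.0.0.2 (expiry=31+2=33). clock=31
Op 29: insert b.com -> 10.0.0.4 (expiry=31+5=36). clock=31
Final cache (unexpired): {a.com,b.com} -> size=2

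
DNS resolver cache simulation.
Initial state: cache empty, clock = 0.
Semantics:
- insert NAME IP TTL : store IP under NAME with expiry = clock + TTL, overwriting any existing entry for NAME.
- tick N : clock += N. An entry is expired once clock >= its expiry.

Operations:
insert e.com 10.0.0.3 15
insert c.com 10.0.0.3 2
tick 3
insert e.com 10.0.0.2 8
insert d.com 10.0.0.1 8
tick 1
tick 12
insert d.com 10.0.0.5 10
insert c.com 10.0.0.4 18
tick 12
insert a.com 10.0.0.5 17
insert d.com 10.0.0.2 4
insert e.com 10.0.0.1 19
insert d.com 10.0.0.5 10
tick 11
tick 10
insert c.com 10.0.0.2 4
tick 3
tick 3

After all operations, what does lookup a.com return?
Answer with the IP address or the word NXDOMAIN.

Answer: NXDOMAIN

Derivation:
Op 1: insert e.com -> 10.0.0.3 (expiry=0+15=15). clock=0
Op 2: insert c.com -> 10.0.0.3 (expiry=0+2=2). clock=0
Op 3: tick 3 -> clock=3. purged={c.com}
Op 4: insert e.com -> 10.0.0.2 (expiry=3+8=11). clock=3
Op 5: insert d.com -> 10.0.0.1 (expiry=3+8=11). clock=3
Op 6: tick 1 -> clock=4.
Op 7: tick 12 -> clock=16. purged={d.com,e.com}
Op 8: insert d.com -> 10.0.0.5 (expiry=16+10=26). clock=16
Op 9: insert c.com -> 10.0.0.4 (expiry=16+18=34). clock=16
Op 10: tick 12 -> clock=28. purged={d.com}
Op 11: insert a.com -> 10.0.0.5 (expiry=28+17=45). clock=28
Op 12: insert d.com -> 10.0.0.2 (expiry=28+4=32). clock=28
Op 13: insert e.com -> 10.0.0.1 (expiry=28+19=47). clock=28
Op 14: insert d.com -> 10.0.0.5 (expiry=28+10=38). clock=28
Op 15: tick 11 -> clock=39. purged={c.com,d.com}
Op 16: tick 10 -> clock=49. purged={a.com,e.com}
Op 17: insert c.com -> 10.0.0.2 (expiry=49+4=53). clock=49
Op 18: tick 3 -> clock=52.
Op 19: tick 3 -> clock=55. purged={c.com}
lookup a.com: not in cache (expired or never inserted)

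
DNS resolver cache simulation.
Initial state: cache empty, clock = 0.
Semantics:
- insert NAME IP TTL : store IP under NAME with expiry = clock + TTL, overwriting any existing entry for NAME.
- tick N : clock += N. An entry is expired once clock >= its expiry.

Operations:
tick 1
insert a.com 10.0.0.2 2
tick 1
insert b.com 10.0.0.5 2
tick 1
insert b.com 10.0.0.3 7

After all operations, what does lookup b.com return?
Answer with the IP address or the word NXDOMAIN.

Op 1: tick 1 -> clock=1.
Op 2: insert a.com -> 10.0.0.2 (expiry=1+2=3). clock=1
Op 3: tick 1 -> clock=2.
Op 4: insert b.com -> 10.0.0.5 (expiry=2+2=4). clock=2
Op 5: tick 1 -> clock=3. purged={a.com}
Op 6: insert b.com -> 10.0.0.3 (expiry=3+7=10). clock=3
lookup b.com: present, ip=10.0.0.3 expiry=10 > clock=3

Answer: 10.0.0.3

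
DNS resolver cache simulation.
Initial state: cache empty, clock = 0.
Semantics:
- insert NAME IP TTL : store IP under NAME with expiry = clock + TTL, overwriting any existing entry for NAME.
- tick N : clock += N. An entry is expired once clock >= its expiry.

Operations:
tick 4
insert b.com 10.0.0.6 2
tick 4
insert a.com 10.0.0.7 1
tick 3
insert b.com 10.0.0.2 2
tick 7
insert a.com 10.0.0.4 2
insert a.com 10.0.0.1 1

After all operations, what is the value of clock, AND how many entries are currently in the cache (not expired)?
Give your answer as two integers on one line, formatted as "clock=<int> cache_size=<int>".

Answer: clock=18 cache_size=1

Derivation:
Op 1: tick 4 -> clock=4.
Op 2: insert b.com -> 10.0.0.6 (expiry=4+2=6). clock=4
Op 3: tick 4 -> clock=8. purged={b.com}
Op 4: insert a.com -> 10.0.0.7 (expiry=8+1=9). clock=8
Op 5: tick 3 -> clock=11. purged={a.com}
Op 6: insert b.com -> 10.0.0.2 (expiry=11+2=13). clock=11
Op 7: tick 7 -> clock=18. purged={b.com}
Op 8: insert a.com -> 10.0.0.4 (expiry=18+2=20). clock=18
Op 9: insert a.com -> 10.0.0.1 (expiry=18+1=19). clock=18
Final clock = 18
Final cache (unexpired): {a.com} -> size=1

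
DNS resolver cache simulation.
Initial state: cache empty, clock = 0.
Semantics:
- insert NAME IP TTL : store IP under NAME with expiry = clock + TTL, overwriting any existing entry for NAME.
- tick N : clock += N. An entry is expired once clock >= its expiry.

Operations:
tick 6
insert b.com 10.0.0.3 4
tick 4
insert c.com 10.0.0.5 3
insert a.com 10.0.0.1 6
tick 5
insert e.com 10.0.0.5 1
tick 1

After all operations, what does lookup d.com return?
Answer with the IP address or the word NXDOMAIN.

Answer: NXDOMAIN

Derivation:
Op 1: tick 6 -> clock=6.
Op 2: insert b.com -> 10.0.0.3 (expiry=6+4=10). clock=6
Op 3: tick 4 -> clock=10. purged={b.com}
Op 4: insert c.com -> 10.0.0.5 (expiry=10+3=13). clock=10
Op 5: insert a.com -> 10.0.0.1 (expiry=10+6=16). clock=10
Op 6: tick 5 -> clock=15. purged={c.com}
Op 7: insert e.com -> 10.0.0.5 (expiry=15+1=16). clock=15
Op 8: tick 1 -> clock=16. purged={a.com,e.com}
lookup d.com: not in cache (expired or never inserted)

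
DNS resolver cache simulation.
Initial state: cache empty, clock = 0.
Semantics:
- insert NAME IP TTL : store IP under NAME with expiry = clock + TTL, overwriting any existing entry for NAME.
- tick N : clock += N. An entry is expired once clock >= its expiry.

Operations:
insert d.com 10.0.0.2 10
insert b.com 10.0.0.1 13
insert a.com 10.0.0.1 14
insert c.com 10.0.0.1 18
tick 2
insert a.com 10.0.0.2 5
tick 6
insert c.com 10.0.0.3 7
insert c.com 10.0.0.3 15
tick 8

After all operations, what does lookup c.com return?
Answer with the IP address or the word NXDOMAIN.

Answer: 10.0.0.3

Derivation:
Op 1: insert d.com -> 10.0.0.2 (expiry=0+10=10). clock=0
Op 2: insert b.com -> 10.0.0.1 (expiry=0+13=13). clock=0
Op 3: insert a.com -> 10.0.0.1 (expiry=0+14=14). clock=0
Op 4: insert c.com -> 10.0.0.1 (expiry=0+18=18). clock=0
Op 5: tick 2 -> clock=2.
Op 6: insert a.com -> 10.0.0.2 (expiry=2+5=7). clock=2
Op 7: tick 6 -> clock=8. purged={a.com}
Op 8: insert c.com -> 10.0.0.3 (expiry=8+7=15). clock=8
Op 9: insert c.com -> 10.0.0.3 (expiry=8+15=23). clock=8
Op 10: tick 8 -> clock=16. purged={b.com,d.com}
lookup c.com: present, ip=10.0.0.3 expiry=23 > clock=16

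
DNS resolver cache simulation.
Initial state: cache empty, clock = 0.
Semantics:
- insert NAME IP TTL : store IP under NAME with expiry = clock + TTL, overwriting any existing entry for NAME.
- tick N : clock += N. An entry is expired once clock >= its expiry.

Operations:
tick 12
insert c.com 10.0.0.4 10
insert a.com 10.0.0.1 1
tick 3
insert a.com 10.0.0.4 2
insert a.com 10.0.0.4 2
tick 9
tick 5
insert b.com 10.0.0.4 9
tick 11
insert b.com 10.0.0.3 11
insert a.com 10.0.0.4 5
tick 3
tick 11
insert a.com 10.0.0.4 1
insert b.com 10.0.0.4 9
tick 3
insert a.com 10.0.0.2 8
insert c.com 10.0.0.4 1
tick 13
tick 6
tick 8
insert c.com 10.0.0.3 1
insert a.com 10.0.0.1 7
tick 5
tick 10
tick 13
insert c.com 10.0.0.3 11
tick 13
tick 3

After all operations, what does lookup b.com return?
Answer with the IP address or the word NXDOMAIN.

Answer: NXDOMAIN

Derivation:
Op 1: tick 12 -> clock=12.
Op 2: insert c.com -> 10.0.0.4 (expiry=12+10=22). clock=12
Op 3: insert a.com -> 10.0.0.1 (expiry=12+1=13). clock=12
Op 4: tick 3 -> clock=15. purged={a.com}
Op 5: insert a.com -> 10.0.0.4 (expiry=15+2=17). clock=15
Op 6: insert a.com -> 10.0.0.4 (expiry=15+2=17). clock=15
Op 7: tick 9 -> clock=24. purged={a.com,c.com}
Op 8: tick 5 -> clock=29.
Op 9: insert b.com -> 10.0.0.4 (expiry=29+9=38). clock=29
Op 10: tick 11 -> clock=40. purged={b.com}
Op 11: insert b.com -> 10.0.0.3 (expiry=40+11=51). clock=40
Op 12: insert a.com -> 10.0.0.4 (expiry=40+5=45). clock=40
Op 13: tick 3 -> clock=43.
Op 14: tick 11 -> clock=54. purged={a.com,b.com}
Op 15: insert a.com -> 10.0.0.4 (expiry=54+1=55). clock=54
Op 16: insert b.com -> 10.0.0.4 (expiry=54+9=63). clock=54
Op 17: tick 3 -> clock=57. purged={a.com}
Op 18: insert a.com -> 10.0.0.2 (expiry=57+8=65). clock=57
Op 19: insert c.com -> 10.0.0.4 (expiry=57+1=58). clock=57
Op 20: tick 13 -> clock=70. purged={a.com,b.com,c.com}
Op 21: tick 6 -> clock=76.
Op 22: tick 8 -> clock=84.
Op 23: insert c.com -> 10.0.0.3 (expiry=84+1=85). clock=84
Op 24: insert a.com -> 10.0.0.1 (expiry=84+7=91). clock=84
Op 25: tick 5 -> clock=89. purged={c.com}
Op 26: tick 10 -> clock=99. purged={a.com}
Op 27: tick 13 -> clock=112.
Op 28: insert c.com -> 10.0.0.3 (expiry=112+11=123). clock=112
Op 29: tick 13 -> clock=125. purged={c.com}
Op 30: tick 3 -> clock=128.
lookup b.com: not in cache (expired or never inserted)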